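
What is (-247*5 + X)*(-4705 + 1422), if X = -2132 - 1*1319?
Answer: 15384138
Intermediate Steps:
X = -3451 (X = -2132 - 1319 = -3451)
(-247*5 + X)*(-4705 + 1422) = (-247*5 - 3451)*(-4705 + 1422) = (-1235 - 3451)*(-3283) = -4686*(-3283) = 15384138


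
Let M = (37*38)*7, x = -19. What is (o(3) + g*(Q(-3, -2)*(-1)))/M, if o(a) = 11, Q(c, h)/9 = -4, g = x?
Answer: -673/9842 ≈ -0.068380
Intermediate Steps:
g = -19
Q(c, h) = -36 (Q(c, h) = 9*(-4) = -36)
M = 9842 (M = 1406*7 = 9842)
(o(3) + g*(Q(-3, -2)*(-1)))/M = (11 - (-684)*(-1))/9842 = (11 - 19*36)*(1/9842) = (11 - 684)*(1/9842) = -673*1/9842 = -673/9842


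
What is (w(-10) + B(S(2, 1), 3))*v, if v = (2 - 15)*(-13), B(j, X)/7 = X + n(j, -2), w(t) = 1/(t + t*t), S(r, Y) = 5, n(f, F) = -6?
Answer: -319241/90 ≈ -3547.1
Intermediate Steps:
w(t) = 1/(t + t²)
B(j, X) = -42 + 7*X (B(j, X) = 7*(X - 6) = 7*(-6 + X) = -42 + 7*X)
v = 169 (v = -13*(-13) = 169)
(w(-10) + B(S(2, 1), 3))*v = (1/((-10)*(1 - 10)) + (-42 + 7*3))*169 = (-⅒/(-9) + (-42 + 21))*169 = (-⅒*(-⅑) - 21)*169 = (1/90 - 21)*169 = -1889/90*169 = -319241/90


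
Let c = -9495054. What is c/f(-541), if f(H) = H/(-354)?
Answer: -3361249116/541 ≈ -6.2130e+6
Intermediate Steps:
f(H) = -H/354 (f(H) = H*(-1/354) = -H/354)
c/f(-541) = -9495054/((-1/354*(-541))) = -9495054/541/354 = -9495054*354/541 = -3361249116/541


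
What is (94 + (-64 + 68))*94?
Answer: 9212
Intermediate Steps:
(94 + (-64 + 68))*94 = (94 + 4)*94 = 98*94 = 9212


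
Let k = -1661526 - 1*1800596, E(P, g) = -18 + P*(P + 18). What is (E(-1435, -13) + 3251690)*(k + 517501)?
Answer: -15562519274607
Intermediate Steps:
E(P, g) = -18 + P*(18 + P)
k = -3462122 (k = -1661526 - 1800596 = -3462122)
(E(-1435, -13) + 3251690)*(k + 517501) = ((-18 + (-1435)**2 + 18*(-1435)) + 3251690)*(-3462122 + 517501) = ((-18 + 2059225 - 25830) + 3251690)*(-2944621) = (2033377 + 3251690)*(-2944621) = 5285067*(-2944621) = -15562519274607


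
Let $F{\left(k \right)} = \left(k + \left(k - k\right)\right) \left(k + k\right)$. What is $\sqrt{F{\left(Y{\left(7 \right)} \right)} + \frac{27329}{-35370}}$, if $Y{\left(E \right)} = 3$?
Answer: $\frac{\sqrt{2394670830}}{11790} \approx 4.1506$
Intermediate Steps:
$F{\left(k \right)} = 2 k^{2}$ ($F{\left(k \right)} = \left(k + 0\right) 2 k = k 2 k = 2 k^{2}$)
$\sqrt{F{\left(Y{\left(7 \right)} \right)} + \frac{27329}{-35370}} = \sqrt{2 \cdot 3^{2} + \frac{27329}{-35370}} = \sqrt{2 \cdot 9 + 27329 \left(- \frac{1}{35370}\right)} = \sqrt{18 - \frac{27329}{35370}} = \sqrt{\frac{609331}{35370}} = \frac{\sqrt{2394670830}}{11790}$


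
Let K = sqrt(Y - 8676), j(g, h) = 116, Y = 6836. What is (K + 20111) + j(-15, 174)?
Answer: 20227 + 4*I*sqrt(115) ≈ 20227.0 + 42.895*I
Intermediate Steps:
K = 4*I*sqrt(115) (K = sqrt(6836 - 8676) = sqrt(-1840) = 4*I*sqrt(115) ≈ 42.895*I)
(K + 20111) + j(-15, 174) = (4*I*sqrt(115) + 20111) + 116 = (20111 + 4*I*sqrt(115)) + 116 = 20227 + 4*I*sqrt(115)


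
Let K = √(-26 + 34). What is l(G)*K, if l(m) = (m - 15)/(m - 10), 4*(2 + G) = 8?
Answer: 3*√2 ≈ 4.2426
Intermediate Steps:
K = 2*√2 (K = √8 = 2*√2 ≈ 2.8284)
G = 0 (G = -2 + (¼)*8 = -2 + 2 = 0)
l(m) = (-15 + m)/(-10 + m)
l(G)*K = ((-15 + 0)/(-10 + 0))*(2*√2) = (-15/(-10))*(2*√2) = (-⅒*(-15))*(2*√2) = 3*(2*√2)/2 = 3*√2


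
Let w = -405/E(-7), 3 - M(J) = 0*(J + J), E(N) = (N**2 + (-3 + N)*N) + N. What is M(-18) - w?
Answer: 741/112 ≈ 6.6161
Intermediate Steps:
E(N) = N + N**2 + N*(-3 + N) (E(N) = (N**2 + N*(-3 + N)) + N = N + N**2 + N*(-3 + N))
M(J) = 3 (M(J) = 3 - 0*(J + J) = 3 - 0*2*J = 3 - 1*0 = 3 + 0 = 3)
w = -405/112 (w = -405*(-1/(14*(-1 - 7))) = -405/(2*(-7)*(-8)) = -405/112 ≈ -3.6161)
M(-18) - w = 3 - 1*(-405/112) = 3 + 405/112 = 741/112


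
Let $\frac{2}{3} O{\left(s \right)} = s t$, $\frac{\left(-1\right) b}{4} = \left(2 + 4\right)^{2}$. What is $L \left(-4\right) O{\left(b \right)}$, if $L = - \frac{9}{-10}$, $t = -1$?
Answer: $- \frac{3888}{5} \approx -777.6$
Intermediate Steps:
$b = -144$ ($b = - 4 \left(2 + 4\right)^{2} = - 4 \cdot 6^{2} = \left(-4\right) 36 = -144$)
$O{\left(s \right)} = - \frac{3 s}{2}$ ($O{\left(s \right)} = \frac{3 s \left(-1\right)}{2} = \frac{3 \left(- s\right)}{2} = - \frac{3 s}{2}$)
$L = \frac{9}{10}$ ($L = \left(-9\right) \left(- \frac{1}{10}\right) = \frac{9}{10} \approx 0.9$)
$L \left(-4\right) O{\left(b \right)} = \frac{9}{10} \left(-4\right) \left(\left(- \frac{3}{2}\right) \left(-144\right)\right) = \left(- \frac{18}{5}\right) 216 = - \frac{3888}{5}$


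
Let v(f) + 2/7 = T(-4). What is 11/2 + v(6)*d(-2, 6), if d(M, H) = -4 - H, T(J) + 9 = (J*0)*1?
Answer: 1377/14 ≈ 98.357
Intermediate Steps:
T(J) = -9 (T(J) = -9 + (J*0)*1 = -9 + 0*1 = -9 + 0 = -9)
v(f) = -65/7 (v(f) = -2/7 - 9 = -65/7)
11/2 + v(6)*d(-2, 6) = 11/2 - 65*(-4 - 1*6)/7 = 11*(½) - 65*(-4 - 6)/7 = 11/2 - 65/7*(-10) = 11/2 + 650/7 = 1377/14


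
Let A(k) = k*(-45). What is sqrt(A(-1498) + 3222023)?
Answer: sqrt(3289433) ≈ 1813.7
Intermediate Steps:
A(k) = -45*k
sqrt(A(-1498) + 3222023) = sqrt(-45*(-1498) + 3222023) = sqrt(67410 + 3222023) = sqrt(3289433)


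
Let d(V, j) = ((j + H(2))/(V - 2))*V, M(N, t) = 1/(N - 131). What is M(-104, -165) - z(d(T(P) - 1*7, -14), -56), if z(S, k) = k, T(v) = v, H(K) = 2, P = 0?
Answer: 13159/235 ≈ 55.996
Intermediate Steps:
M(N, t) = 1/(-131 + N)
d(V, j) = V*(2 + j)/(-2 + V) (d(V, j) = ((j + 2)/(V - 2))*V = ((2 + j)/(-2 + V))*V = V*(2 + j)/(-2 + V))
M(-104, -165) - z(d(T(P) - 1*7, -14), -56) = 1/(-131 - 104) - 1*(-56) = 1/(-235) + 56 = -1/235 + 56 = 13159/235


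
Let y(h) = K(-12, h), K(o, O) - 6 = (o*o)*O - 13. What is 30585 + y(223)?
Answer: 62690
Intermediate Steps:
K(o, O) = -7 + O*o² (K(o, O) = 6 + ((o*o)*O - 13) = 6 + (o²*O - 13) = 6 + (O*o² - 13) = 6 + (-13 + O*o²) = -7 + O*o²)
y(h) = -7 + 144*h (y(h) = -7 + h*(-12)² = -7 + h*144 = -7 + 144*h)
30585 + y(223) = 30585 + (-7 + 144*223) = 30585 + (-7 + 32112) = 30585 + 32105 = 62690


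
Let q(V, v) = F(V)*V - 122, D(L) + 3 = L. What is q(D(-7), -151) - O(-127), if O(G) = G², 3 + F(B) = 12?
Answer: -16341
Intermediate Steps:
D(L) = -3 + L
F(B) = 9 (F(B) = -3 + 12 = 9)
q(V, v) = -122 + 9*V (q(V, v) = 9*V - 122 = -122 + 9*V)
q(D(-7), -151) - O(-127) = (-122 + 9*(-3 - 7)) - 1*(-127)² = (-122 + 9*(-10)) - 1*16129 = (-122 - 90) - 16129 = -212 - 16129 = -16341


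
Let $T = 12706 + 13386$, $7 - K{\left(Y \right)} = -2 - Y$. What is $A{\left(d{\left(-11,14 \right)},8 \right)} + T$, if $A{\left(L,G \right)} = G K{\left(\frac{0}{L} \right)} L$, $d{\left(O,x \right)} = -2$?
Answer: $25948$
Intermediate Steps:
$K{\left(Y \right)} = 9 + Y$ ($K{\left(Y \right)} = 7 - \left(-2 - Y\right) = 7 + \left(2 + Y\right) = 9 + Y$)
$T = 26092$
$A{\left(L,G \right)} = 9 G L$ ($A{\left(L,G \right)} = G \left(9 + \frac{0}{L}\right) L = G \left(9 + 0\right) L = G 9 L = 9 G L$)
$A{\left(d{\left(-11,14 \right)},8 \right)} + T = 9 \cdot 8 \left(-2\right) + 26092 = -144 + 26092 = 25948$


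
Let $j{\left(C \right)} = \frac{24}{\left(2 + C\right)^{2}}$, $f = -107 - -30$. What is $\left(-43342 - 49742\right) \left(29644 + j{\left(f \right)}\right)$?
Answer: $- \frac{1724614058224}{625} \approx -2.7594 \cdot 10^{9}$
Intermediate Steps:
$f = -77$ ($f = -107 + 30 = -77$)
$j{\left(C \right)} = \frac{24}{\left(2 + C\right)^{2}}$
$\left(-43342 - 49742\right) \left(29644 + j{\left(f \right)}\right) = \left(-43342 - 49742\right) \left(29644 + \frac{24}{\left(2 - 77\right)^{2}}\right) = - 93084 \left(29644 + \frac{24}{5625}\right) = - 93084 \left(29644 + 24 \cdot \frac{1}{5625}\right) = - 93084 \left(29644 + \frac{8}{1875}\right) = \left(-93084\right) \frac{55582508}{1875} = - \frac{1724614058224}{625}$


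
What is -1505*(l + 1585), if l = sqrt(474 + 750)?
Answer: -2385425 - 9030*sqrt(34) ≈ -2.4381e+6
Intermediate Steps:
l = 6*sqrt(34) (l = sqrt(1224) = 6*sqrt(34) ≈ 34.986)
-1505*(l + 1585) = -1505*(6*sqrt(34) + 1585) = -1505*(1585 + 6*sqrt(34)) = -2385425 - 9030*sqrt(34)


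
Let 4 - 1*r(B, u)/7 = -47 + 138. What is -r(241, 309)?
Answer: 609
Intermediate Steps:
r(B, u) = -609 (r(B, u) = 28 - 7*(-47 + 138) = 28 - 7*91 = 28 - 637 = -609)
-r(241, 309) = -1*(-609) = 609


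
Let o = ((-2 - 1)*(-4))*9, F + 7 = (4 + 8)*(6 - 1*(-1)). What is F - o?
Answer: -31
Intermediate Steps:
F = 77 (F = -7 + (4 + 8)*(6 - 1*(-1)) = -7 + 12*(6 + 1) = -7 + 12*7 = -7 + 84 = 77)
o = 108 (o = -3*(-4)*9 = 12*9 = 108)
F - o = 77 - 1*108 = 77 - 108 = -31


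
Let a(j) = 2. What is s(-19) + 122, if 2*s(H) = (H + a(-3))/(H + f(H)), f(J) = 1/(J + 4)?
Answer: 70039/572 ≈ 122.45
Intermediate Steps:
f(J) = 1/(4 + J)
s(H) = (2 + H)/(2*(H + 1/(4 + H))) (s(H) = ((H + 2)/(H + 1/(4 + H)))/2 = ((2 + H)/(H + 1/(4 + H)))/2 = (2 + H)/(2*(H + 1/(4 + H))))
s(-19) + 122 = (2 - 19)*(4 - 19)/(2*(1 - 19*(4 - 19))) + 122 = (½)*(-17)*(-15)/(1 - 19*(-15)) + 122 = (½)*(-17)*(-15)/(1 + 285) + 122 = (½)*(-17)*(-15)/286 + 122 = (½)*(1/286)*(-17)*(-15) + 122 = 255/572 + 122 = 70039/572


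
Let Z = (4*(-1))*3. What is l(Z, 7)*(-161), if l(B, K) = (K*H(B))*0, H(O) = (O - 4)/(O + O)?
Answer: 0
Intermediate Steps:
H(O) = (-4 + O)/(2*O) (H(O) = (-4 + O)/((2*O)) = (-4 + O)*(1/(2*O)) = (-4 + O)/(2*O))
Z = -12 (Z = -4*3 = -12)
l(B, K) = 0 (l(B, K) = (K*((-4 + B)/(2*B)))*0 = (K*(-4 + B)/(2*B))*0 = 0)
l(Z, 7)*(-161) = 0*(-161) = 0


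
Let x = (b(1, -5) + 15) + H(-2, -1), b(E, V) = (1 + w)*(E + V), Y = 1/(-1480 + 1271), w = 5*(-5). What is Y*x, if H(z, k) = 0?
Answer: -111/209 ≈ -0.53110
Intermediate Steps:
w = -25
Y = -1/209 (Y = 1/(-209) = -1/209 ≈ -0.0047847)
b(E, V) = -24*E - 24*V (b(E, V) = (1 - 25)*(E + V) = -24*(E + V) = -24*E - 24*V)
x = 111 (x = ((-24*1 - 24*(-5)) + 15) + 0 = ((-24 + 120) + 15) + 0 = (96 + 15) + 0 = 111 + 0 = 111)
Y*x = -1/209*111 = -111/209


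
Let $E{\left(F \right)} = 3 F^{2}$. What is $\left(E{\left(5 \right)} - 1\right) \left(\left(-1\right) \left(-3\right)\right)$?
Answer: $222$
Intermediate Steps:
$\left(E{\left(5 \right)} - 1\right) \left(\left(-1\right) \left(-3\right)\right) = \left(3 \cdot 5^{2} - 1\right) \left(\left(-1\right) \left(-3\right)\right) = \left(3 \cdot 25 - 1\right) 3 = \left(75 - 1\right) 3 = 74 \cdot 3 = 222$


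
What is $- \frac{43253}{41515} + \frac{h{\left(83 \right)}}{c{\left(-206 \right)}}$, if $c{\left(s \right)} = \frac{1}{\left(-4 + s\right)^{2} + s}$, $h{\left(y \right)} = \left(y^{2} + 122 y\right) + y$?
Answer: $\frac{31156991348927}{41515} \approx 7.505 \cdot 10^{8}$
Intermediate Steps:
$h{\left(y \right)} = y^{2} + 123 y$
$c{\left(s \right)} = \frac{1}{s + \left(-4 + s\right)^{2}}$
$- \frac{43253}{41515} + \frac{h{\left(83 \right)}}{c{\left(-206 \right)}} = - \frac{43253}{41515} + \frac{83 \left(123 + 83\right)}{\frac{1}{-206 + \left(-4 - 206\right)^{2}}} = \left(-43253\right) \frac{1}{41515} + \frac{83 \cdot 206}{\frac{1}{-206 + \left(-210\right)^{2}}} = - \frac{43253}{41515} + \frac{17098}{\frac{1}{-206 + 44100}} = - \frac{43253}{41515} + \frac{17098}{\frac{1}{43894}} = - \frac{43253}{41515} + 17098 \frac{1}{\frac{1}{43894}} = - \frac{43253}{41515} + 17098 \cdot 43894 = - \frac{43253}{41515} + 750499612 = \frac{31156991348927}{41515}$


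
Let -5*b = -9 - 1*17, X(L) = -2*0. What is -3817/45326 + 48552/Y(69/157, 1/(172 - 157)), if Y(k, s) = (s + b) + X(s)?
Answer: 33009717737/3580754 ≈ 9218.7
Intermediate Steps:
X(L) = 0
b = 26/5 (b = -(-9 - 1*17)/5 = -(-9 - 17)/5 = -1/5*(-26) = 26/5 ≈ 5.2000)
Y(k, s) = 26/5 + s (Y(k, s) = (s + 26/5) + 0 = (26/5 + s) + 0 = 26/5 + s)
-3817/45326 + 48552/Y(69/157, 1/(172 - 157)) = -3817/45326 + 48552/(26/5 + 1/(172 - 157)) = -3817*1/45326 + 48552/(26/5 + 1/15) = -3817/45326 + 48552/(26/5 + 1/15) = -3817/45326 + 48552/(79/15) = -3817/45326 + 48552*(15/79) = -3817/45326 + 728280/79 = 33009717737/3580754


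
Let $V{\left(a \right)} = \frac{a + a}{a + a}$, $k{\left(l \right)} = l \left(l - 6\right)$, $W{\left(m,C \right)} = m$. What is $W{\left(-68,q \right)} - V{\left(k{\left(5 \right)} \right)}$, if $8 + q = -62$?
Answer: $-69$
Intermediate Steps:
$q = -70$ ($q = -8 - 62 = -70$)
$k{\left(l \right)} = l \left(-6 + l\right)$
$V{\left(a \right)} = 1$ ($V{\left(a \right)} = \frac{2 a}{2 a} = 2 a \frac{1}{2 a} = 1$)
$W{\left(-68,q \right)} - V{\left(k{\left(5 \right)} \right)} = -68 - 1 = -69$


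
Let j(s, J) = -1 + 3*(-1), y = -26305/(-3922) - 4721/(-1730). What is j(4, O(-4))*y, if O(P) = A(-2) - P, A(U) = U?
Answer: -64023412/1696265 ≈ -37.744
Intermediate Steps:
y = 16005853/1696265 (y = -26305*(-1/3922) - 4721*(-1/1730) = 26305/3922 + 4721/1730 = 16005853/1696265 ≈ 9.4359)
O(P) = -2 - P
j(s, J) = -4 (j(s, J) = -1 - 3 = -4)
j(4, O(-4))*y = -4*16005853/1696265 = -64023412/1696265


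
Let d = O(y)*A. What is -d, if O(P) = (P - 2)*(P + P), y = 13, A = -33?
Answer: 9438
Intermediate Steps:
O(P) = 2*P*(-2 + P) (O(P) = (-2 + P)*(2*P) = 2*P*(-2 + P))
d = -9438 (d = (2*13*(-2 + 13))*(-33) = (2*13*11)*(-33) = 286*(-33) = -9438)
-d = -1*(-9438) = 9438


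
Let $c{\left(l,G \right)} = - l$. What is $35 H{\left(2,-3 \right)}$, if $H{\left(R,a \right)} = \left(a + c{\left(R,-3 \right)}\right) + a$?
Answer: $-280$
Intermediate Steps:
$H{\left(R,a \right)} = - R + 2 a$ ($H{\left(R,a \right)} = \left(a - R\right) + a = - R + 2 a$)
$35 H{\left(2,-3 \right)} = 35 \left(\left(-1\right) 2 + 2 \left(-3\right)\right) = 35 \left(-2 - 6\right) = 35 \left(-8\right) = -280$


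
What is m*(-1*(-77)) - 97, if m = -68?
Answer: -5333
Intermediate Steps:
m*(-1*(-77)) - 97 = -(-68)*(-77) - 97 = -68*77 - 97 = -5236 - 97 = -5333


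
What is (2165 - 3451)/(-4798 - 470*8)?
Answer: 643/4279 ≈ 0.15027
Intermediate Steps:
(2165 - 3451)/(-4798 - 470*8) = -1286/(-4798 - 3760) = -1286/(-8558) = -1286*(-1/8558) = 643/4279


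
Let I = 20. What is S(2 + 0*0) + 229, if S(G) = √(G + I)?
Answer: 229 + √22 ≈ 233.69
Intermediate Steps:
S(G) = √(20 + G) (S(G) = √(G + 20) = √(20 + G))
S(2 + 0*0) + 229 = √(20 + (2 + 0*0)) + 229 = √(20 + (2 + 0)) + 229 = √(20 + 2) + 229 = √22 + 229 = 229 + √22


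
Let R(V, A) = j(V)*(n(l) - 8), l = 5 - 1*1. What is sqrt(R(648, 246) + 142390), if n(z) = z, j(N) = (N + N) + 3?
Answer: sqrt(137194) ≈ 370.40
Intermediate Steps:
j(N) = 3 + 2*N (j(N) = 2*N + 3 = 3 + 2*N)
l = 4 (l = 5 - 1 = 4)
R(V, A) = -12 - 8*V (R(V, A) = (3 + 2*V)*(4 - 8) = (3 + 2*V)*(-4) = -12 - 8*V)
sqrt(R(648, 246) + 142390) = sqrt((-12 - 8*648) + 142390) = sqrt((-12 - 5184) + 142390) = sqrt(-5196 + 142390) = sqrt(137194)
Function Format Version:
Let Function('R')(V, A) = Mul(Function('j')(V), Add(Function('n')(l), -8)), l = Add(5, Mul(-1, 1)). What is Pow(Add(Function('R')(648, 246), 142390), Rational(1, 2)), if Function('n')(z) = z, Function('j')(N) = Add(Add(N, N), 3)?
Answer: Pow(137194, Rational(1, 2)) ≈ 370.40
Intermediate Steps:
Function('j')(N) = Add(3, Mul(2, N)) (Function('j')(N) = Add(Mul(2, N), 3) = Add(3, Mul(2, N)))
l = 4 (l = Add(5, -1) = 4)
Function('R')(V, A) = Add(-12, Mul(-8, V)) (Function('R')(V, A) = Mul(Add(3, Mul(2, V)), Add(4, -8)) = Mul(Add(3, Mul(2, V)), -4) = Add(-12, Mul(-8, V)))
Pow(Add(Function('R')(648, 246), 142390), Rational(1, 2)) = Pow(Add(Add(-12, Mul(-8, 648)), 142390), Rational(1, 2)) = Pow(Add(Add(-12, -5184), 142390), Rational(1, 2)) = Pow(Add(-5196, 142390), Rational(1, 2)) = Pow(137194, Rational(1, 2))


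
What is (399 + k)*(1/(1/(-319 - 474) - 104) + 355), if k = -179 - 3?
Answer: 6353135474/82473 ≈ 77033.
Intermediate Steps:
k = -182
(399 + k)*(1/(1/(-319 - 474) - 104) + 355) = (399 - 182)*(1/(1/(-319 - 474) - 104) + 355) = 217*(1/(1/(-793) - 104) + 355) = 217*(1/(-1/793 - 104) + 355) = 217*(1/(-82473/793) + 355) = 217*(-793/82473 + 355) = 217*(29277122/82473) = 6353135474/82473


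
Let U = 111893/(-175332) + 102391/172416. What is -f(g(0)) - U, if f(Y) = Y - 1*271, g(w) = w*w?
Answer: 682806761419/2519170176 ≈ 271.04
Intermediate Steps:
g(w) = w**2
U = -111643723/2519170176 (U = 111893*(-1/175332) + 102391*(1/172416) = -111893/175332 + 102391/172416 = -111643723/2519170176 ≈ -0.044318)
f(Y) = -271 + Y (f(Y) = Y - 271 = -271 + Y)
-f(g(0)) - U = -(-271 + 0**2) - 1*(-111643723/2519170176) = -(-271 + 0) + 111643723/2519170176 = -1*(-271) + 111643723/2519170176 = 271 + 111643723/2519170176 = 682806761419/2519170176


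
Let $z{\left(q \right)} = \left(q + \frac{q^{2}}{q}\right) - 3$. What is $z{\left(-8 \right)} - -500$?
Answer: $481$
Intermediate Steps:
$z{\left(q \right)} = -3 + 2 q$ ($z{\left(q \right)} = \left(q + q\right) - 3 = 2 q - 3 = -3 + 2 q$)
$z{\left(-8 \right)} - -500 = \left(-3 + 2 \left(-8\right)\right) - -500 = \left(-3 - 16\right) + 500 = -19 + 500 = 481$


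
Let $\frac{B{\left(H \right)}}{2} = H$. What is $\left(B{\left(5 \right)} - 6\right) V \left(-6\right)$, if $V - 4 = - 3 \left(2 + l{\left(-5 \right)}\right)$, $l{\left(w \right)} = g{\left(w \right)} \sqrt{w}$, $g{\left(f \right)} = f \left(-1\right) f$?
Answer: $48 - 1800 i \sqrt{5} \approx 48.0 - 4024.9 i$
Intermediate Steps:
$B{\left(H \right)} = 2 H$
$g{\left(f \right)} = - f^{2}$ ($g{\left(f \right)} = - f f = - f^{2}$)
$l{\left(w \right)} = - w^{\frac{5}{2}}$ ($l{\left(w \right)} = - w^{2} \sqrt{w} = - w^{\frac{5}{2}}$)
$V = -2 + 75 i \sqrt{5}$ ($V = 4 - 3 \left(2 - \left(-5\right)^{\frac{5}{2}}\right) = 4 - 3 \left(2 - 25 i \sqrt{5}\right) = 4 - \left(6 - 75 i \sqrt{5}\right) = -2 + 75 i \sqrt{5} \approx -2.0 + 167.71 i$)
$\left(B{\left(5 \right)} - 6\right) V \left(-6\right) = \left(2 \cdot 5 - 6\right) \left(-2 + 75 i \sqrt{5}\right) \left(-6\right) = \left(10 - 6\right) \left(-2 + 75 i \sqrt{5}\right) \left(-6\right) = 4 \left(-2 + 75 i \sqrt{5}\right) \left(-6\right) = \left(-8 + 300 i \sqrt{5}\right) \left(-6\right) = 48 - 1800 i \sqrt{5}$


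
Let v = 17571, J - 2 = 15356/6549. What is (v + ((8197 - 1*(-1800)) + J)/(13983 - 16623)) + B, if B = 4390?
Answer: 34511466923/1571760 ≈ 21957.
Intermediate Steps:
J = 28454/6549 (J = 2 + 15356/6549 = 28454/6549 ≈ 4.3448)
(v + ((8197 - 1*(-1800)) + J)/(13983 - 16623)) + B = (17571 + ((8197 - 1*(-1800)) + 28454/6549)/(13983 - 16623)) + 4390 = (17571 + ((8197 + 1800) + 28454/6549)/(-2640)) + 4390 = (17571 + (9997 + 28454/6549)*(-1/2640)) + 4390 = (17571 + (65498807/6549)*(-1/2640)) + 4390 = (17571 - 5954437/1571760) + 4390 = 27611440523/1571760 + 4390 = 34511466923/1571760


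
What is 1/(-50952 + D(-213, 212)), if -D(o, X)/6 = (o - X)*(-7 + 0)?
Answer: -1/68802 ≈ -1.4534e-5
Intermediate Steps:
D(o, X) = -42*X + 42*o (D(o, X) = -6*(o - X)*(-7 + 0) = -6*(o - X)*(-7) = -6*(-7*o + 7*X) = -42*X + 42*o)
1/(-50952 + D(-213, 212)) = 1/(-50952 + (-42*212 + 42*(-213))) = 1/(-50952 + (-8904 - 8946)) = 1/(-50952 - 17850) = 1/(-68802) = -1/68802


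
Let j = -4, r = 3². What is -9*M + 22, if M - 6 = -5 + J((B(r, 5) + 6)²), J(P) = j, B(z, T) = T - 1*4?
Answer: 49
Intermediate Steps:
r = 9
B(z, T) = -4 + T (B(z, T) = T - 4 = -4 + T)
J(P) = -4
M = -3 (M = 6 + (-5 - 4) = 6 - 9 = -3)
-9*M + 22 = -9*(-3) + 22 = 27 + 22 = 49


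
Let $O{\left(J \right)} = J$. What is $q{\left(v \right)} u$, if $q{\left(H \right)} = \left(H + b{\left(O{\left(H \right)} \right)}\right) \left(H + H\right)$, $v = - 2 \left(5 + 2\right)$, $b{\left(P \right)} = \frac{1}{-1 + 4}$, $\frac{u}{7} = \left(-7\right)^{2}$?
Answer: $\frac{393764}{3} \approx 1.3125 \cdot 10^{5}$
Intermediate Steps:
$u = 343$ ($u = 7 \left(-7\right)^{2} = 7 \cdot 49 = 343$)
$b{\left(P \right)} = \frac{1}{3}$
$v = -14$ ($v = \left(-2\right) 7 = -14$)
$q{\left(H \right)} = 2 H \left(\frac{1}{3} + H\right)$ ($q{\left(H \right)} = \left(H + \frac{1}{3}\right) \left(H + H\right) = \left(\frac{1}{3} + H\right) 2 H = 2 H \left(\frac{1}{3} + H\right)$)
$q{\left(v \right)} u = \frac{2}{3} \left(-14\right) \left(1 + 3 \left(-14\right)\right) 343 = \frac{2}{3} \left(-14\right) \left(1 - 42\right) 343 = \frac{2}{3} \left(-14\right) \left(-41\right) 343 = \frac{1148}{3} \cdot 343 = \frac{393764}{3}$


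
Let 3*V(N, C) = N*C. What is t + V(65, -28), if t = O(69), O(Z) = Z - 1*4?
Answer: -1625/3 ≈ -541.67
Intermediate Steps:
O(Z) = -4 + Z (O(Z) = Z - 4 = -4 + Z)
t = 65 (t = -4 + 69 = 65)
V(N, C) = C*N/3 (V(N, C) = (N*C)/3 = (C*N)/3 = C*N/3)
t + V(65, -28) = 65 + (1/3)*(-28)*65 = 65 - 1820/3 = -1625/3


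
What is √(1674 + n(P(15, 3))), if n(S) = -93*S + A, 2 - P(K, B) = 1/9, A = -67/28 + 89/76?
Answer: √953366610/798 ≈ 38.693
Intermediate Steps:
A = -325/266 (A = -67*1/28 + 89*(1/76) = -67/28 + 89/76 = -325/266 ≈ -1.2218)
P(K, B) = 17/9 (P(K, B) = 2 - 1/9 = 2 - 1*⅑ = 2 - ⅑ = 17/9)
n(S) = -325/266 - 93*S (n(S) = -93*S - 325/266 = -325/266 - 93*S)
√(1674 + n(P(15, 3))) = √(1674 + (-325/266 - 93*17/9)) = √(1674 + (-325/266 - 527/3)) = √(1674 - 141157/798) = √(1194695/798) = √953366610/798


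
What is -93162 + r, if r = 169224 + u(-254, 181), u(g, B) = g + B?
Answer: 75989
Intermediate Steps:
u(g, B) = B + g
r = 169151 (r = 169224 + (181 - 254) = 169224 - 73 = 169151)
-93162 + r = -93162 + 169151 = 75989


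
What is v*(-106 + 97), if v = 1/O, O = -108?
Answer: 1/12 ≈ 0.083333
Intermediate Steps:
v = -1/108 (v = 1/(-108) = -1/108 ≈ -0.0092593)
v*(-106 + 97) = -(-106 + 97)/108 = -1/108*(-9) = 1/12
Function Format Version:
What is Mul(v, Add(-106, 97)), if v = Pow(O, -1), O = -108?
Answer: Rational(1, 12) ≈ 0.083333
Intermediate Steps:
v = Rational(-1, 108) (v = Pow(-108, -1) = Rational(-1, 108) ≈ -0.0092593)
Mul(v, Add(-106, 97)) = Mul(Rational(-1, 108), Add(-106, 97)) = Mul(Rational(-1, 108), -9) = Rational(1, 12)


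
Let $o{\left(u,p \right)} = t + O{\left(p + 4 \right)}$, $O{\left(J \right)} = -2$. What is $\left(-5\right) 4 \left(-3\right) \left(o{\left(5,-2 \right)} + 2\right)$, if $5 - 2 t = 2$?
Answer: $90$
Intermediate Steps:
$t = \frac{3}{2}$ ($t = \frac{5}{2} - 1 = \frac{3}{2} \approx 1.5$)
$o{\left(u,p \right)} = - \frac{1}{2}$ ($o{\left(u,p \right)} = \frac{3}{2} - 2 = - \frac{1}{2}$)
$\left(-5\right) 4 \left(-3\right) \left(o{\left(5,-2 \right)} + 2\right) = \left(-5\right) 4 \left(-3\right) \left(- \frac{1}{2} + 2\right) = \left(-20\right) \left(-3\right) \frac{3}{2} = 60 \cdot \frac{3}{2} = 90$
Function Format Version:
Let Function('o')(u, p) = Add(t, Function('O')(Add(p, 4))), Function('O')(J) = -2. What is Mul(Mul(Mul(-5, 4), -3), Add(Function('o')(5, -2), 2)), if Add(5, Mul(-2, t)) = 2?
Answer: 90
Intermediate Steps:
t = Rational(3, 2) (t = Add(Rational(5, 2), Mul(Rational(-1, 2), 2)) = Add(Rational(5, 2), -1) = Rational(3, 2) ≈ 1.5000)
Function('o')(u, p) = Rational(-1, 2) (Function('o')(u, p) = Add(Rational(3, 2), -2) = Rational(-1, 2))
Mul(Mul(Mul(-5, 4), -3), Add(Function('o')(5, -2), 2)) = Mul(Mul(Mul(-5, 4), -3), Add(Rational(-1, 2), 2)) = Mul(Mul(-20, -3), Rational(3, 2)) = Mul(60, Rational(3, 2)) = 90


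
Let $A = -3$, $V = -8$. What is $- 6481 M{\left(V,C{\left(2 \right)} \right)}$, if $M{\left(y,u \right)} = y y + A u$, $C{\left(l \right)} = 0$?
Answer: $-414784$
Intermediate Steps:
$M{\left(y,u \right)} = y^{2} - 3 u$ ($M{\left(y,u \right)} = y y - 3 u = y^{2} - 3 u$)
$- 6481 M{\left(V,C{\left(2 \right)} \right)} = - 6481 \left(\left(-8\right)^{2} - 0\right) = - 6481 \left(64 + 0\right) = \left(-6481\right) 64 = -414784$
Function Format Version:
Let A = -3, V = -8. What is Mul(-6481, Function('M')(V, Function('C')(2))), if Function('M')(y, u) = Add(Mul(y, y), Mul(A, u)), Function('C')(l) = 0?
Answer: -414784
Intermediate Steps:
Function('M')(y, u) = Add(Pow(y, 2), Mul(-3, u)) (Function('M')(y, u) = Add(Mul(y, y), Mul(-3, u)) = Add(Pow(y, 2), Mul(-3, u)))
Mul(-6481, Function('M')(V, Function('C')(2))) = Mul(-6481, Add(Pow(-8, 2), Mul(-3, 0))) = Mul(-6481, Add(64, 0)) = Mul(-6481, 64) = -414784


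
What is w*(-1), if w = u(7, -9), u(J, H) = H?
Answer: 9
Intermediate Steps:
w = -9
w*(-1) = -9*(-1) = 9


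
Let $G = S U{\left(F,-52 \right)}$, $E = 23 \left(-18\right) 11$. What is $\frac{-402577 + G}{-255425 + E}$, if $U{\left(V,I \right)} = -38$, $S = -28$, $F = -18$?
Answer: $\frac{401513}{259979} \approx 1.5444$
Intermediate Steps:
$E = -4554$ ($E = \left(-414\right) 11 = -4554$)
$G = 1064$ ($G = \left(-28\right) \left(-38\right) = 1064$)
$\frac{-402577 + G}{-255425 + E} = \frac{-402577 + 1064}{-255425 - 4554} = - \frac{401513}{-259979} = \left(-401513\right) \left(- \frac{1}{259979}\right) = \frac{401513}{259979}$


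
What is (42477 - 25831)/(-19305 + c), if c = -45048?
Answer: -16646/64353 ≈ -0.25867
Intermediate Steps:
(42477 - 25831)/(-19305 + c) = (42477 - 25831)/(-19305 - 45048) = 16646/(-64353) = 16646*(-1/64353) = -16646/64353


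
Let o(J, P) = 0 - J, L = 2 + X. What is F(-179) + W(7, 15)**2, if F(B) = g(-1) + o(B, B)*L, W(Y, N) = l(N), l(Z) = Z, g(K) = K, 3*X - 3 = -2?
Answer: 1925/3 ≈ 641.67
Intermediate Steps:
X = 1/3 (X = 1 + (1/3)*(-2) = 1 - 2/3 = 1/3 ≈ 0.33333)
W(Y, N) = N
L = 7/3 (L = 2 + 1/3 = 7/3 ≈ 2.3333)
o(J, P) = -J
F(B) = -1 - 7*B/3 (F(B) = -1 - B*(7/3) = -1 - 7*B/3)
F(-179) + W(7, 15)**2 = (-1 - 7/3*(-179)) + 15**2 = (-1 + 1253/3) + 225 = 1250/3 + 225 = 1925/3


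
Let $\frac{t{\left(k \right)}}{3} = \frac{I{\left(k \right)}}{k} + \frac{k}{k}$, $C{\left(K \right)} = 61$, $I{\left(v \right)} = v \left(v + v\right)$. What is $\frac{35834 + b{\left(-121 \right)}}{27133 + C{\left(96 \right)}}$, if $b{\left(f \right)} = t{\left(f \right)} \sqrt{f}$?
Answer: $\frac{17917}{13597} - \frac{7953 i}{27194} \approx 1.3177 - 0.29245 i$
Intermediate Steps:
$I{\left(v \right)} = 2 v^{2}$ ($I{\left(v \right)} = v 2 v = 2 v^{2}$)
$t{\left(k \right)} = 3 + 6 k$ ($t{\left(k \right)} = 3 \left(\frac{2 k^{2}}{k} + \frac{k}{k}\right) = 3 \left(2 k + 1\right) = 3 \left(1 + 2 k\right) = 3 + 6 k$)
$b{\left(f \right)} = \sqrt{f} \left(3 + 6 f\right)$ ($b{\left(f \right)} = \left(3 + 6 f\right) \sqrt{f} = \sqrt{f} \left(3 + 6 f\right)$)
$\frac{35834 + b{\left(-121 \right)}}{27133 + C{\left(96 \right)}} = \frac{35834 + \sqrt{-121} \left(3 + 6 \left(-121\right)\right)}{27133 + 61} = \frac{35834 + 11 i \left(3 - 726\right)}{27194} = \left(35834 + 11 i \left(-723\right)\right) \frac{1}{27194} = \left(35834 - 7953 i\right) \frac{1}{27194} = \frac{17917}{13597} - \frac{7953 i}{27194}$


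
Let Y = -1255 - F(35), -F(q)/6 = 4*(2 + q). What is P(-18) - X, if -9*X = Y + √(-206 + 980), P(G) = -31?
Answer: -646/9 + √86/3 ≈ -68.687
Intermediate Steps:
F(q) = -48 - 24*q (F(q) = -24*(2 + q) = -6*(8 + 4*q) = -48 - 24*q)
Y = -367 (Y = -1255 - (-48 - 24*35) = -1255 - (-48 - 840) = -1255 - 1*(-888) = -1255 + 888 = -367)
X = 367/9 - √86/3 (X = -(-367 + √(-206 + 980))/9 = -(-367 + √774)/9 = -(-367 + 3*√86)/9 = 367/9 - √86/3 ≈ 37.687)
P(-18) - X = -31 - (367/9 - √86/3) = -31 + (-367/9 + √86/3) = -646/9 + √86/3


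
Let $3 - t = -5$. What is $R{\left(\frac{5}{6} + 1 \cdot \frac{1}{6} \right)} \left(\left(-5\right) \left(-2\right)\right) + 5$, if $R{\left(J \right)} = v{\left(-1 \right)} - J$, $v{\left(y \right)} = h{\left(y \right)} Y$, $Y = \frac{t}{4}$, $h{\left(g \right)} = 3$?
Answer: $55$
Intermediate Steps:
$t = 8$ ($t = 3 - -5 = 3 + 5 = 8$)
$Y = 2$ ($Y = \frac{8}{4} = 8 \cdot \frac{1}{4} = 2$)
$v{\left(y \right)} = 6$ ($v{\left(y \right)} = 3 \cdot 2 = 6$)
$R{\left(J \right)} = 6 - J$
$R{\left(\frac{5}{6} + 1 \cdot \frac{1}{6} \right)} \left(\left(-5\right) \left(-2\right)\right) + 5 = \left(6 - \left(\frac{5}{6} + 1 \cdot \frac{1}{6}\right)\right) \left(\left(-5\right) \left(-2\right)\right) + 5 = \left(6 - \left(5 \cdot \frac{1}{6} + 1 \cdot \frac{1}{6}\right)\right) 10 + 5 = \left(6 - \left(\frac{5}{6} + \frac{1}{6}\right)\right) 10 + 5 = \left(6 - 1\right) 10 + 5 = 5 \cdot 10 + 5 = 50 + 5 = 55$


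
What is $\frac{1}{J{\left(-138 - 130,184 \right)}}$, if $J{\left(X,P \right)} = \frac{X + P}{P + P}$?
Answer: $- \frac{92}{21} \approx -4.381$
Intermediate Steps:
$J{\left(X,P \right)} = \frac{P + X}{2 P}$
$\frac{1}{J{\left(-138 - 130,184 \right)}} = \frac{1}{\frac{1}{2} \cdot \frac{1}{184} \left(184 - 268\right)} = \frac{1}{\frac{1}{2} \cdot \frac{1}{184} \left(-84\right)} = \frac{1}{- \frac{21}{92}} = - \frac{92}{21}$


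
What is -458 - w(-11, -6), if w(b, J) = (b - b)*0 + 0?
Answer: -458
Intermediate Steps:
w(b, J) = 0 (w(b, J) = 0*0 + 0 = 0 + 0 = 0)
-458 - w(-11, -6) = -458 - 1*0 = -458 + 0 = -458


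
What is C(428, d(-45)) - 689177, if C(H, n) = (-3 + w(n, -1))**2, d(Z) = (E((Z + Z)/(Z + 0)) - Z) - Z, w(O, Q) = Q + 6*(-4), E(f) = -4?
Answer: -688393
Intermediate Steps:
w(O, Q) = -24 + Q (w(O, Q) = Q - 24 = -24 + Q)
d(Z) = -4 - 2*Z (d(Z) = (-4 - Z) - Z = -4 - 2*Z)
C(H, n) = 784 (C(H, n) = (-3 + (-24 - 1))**2 = (-3 - 25)**2 = (-28)**2 = 784)
C(428, d(-45)) - 689177 = 784 - 689177 = -688393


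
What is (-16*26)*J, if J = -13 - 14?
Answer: 11232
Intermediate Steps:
J = -27
(-16*26)*J = -16*26*(-27) = -416*(-27) = 11232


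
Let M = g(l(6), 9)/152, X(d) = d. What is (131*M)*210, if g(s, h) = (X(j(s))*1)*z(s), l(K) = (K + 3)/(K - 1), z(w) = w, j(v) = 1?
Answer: 24759/76 ≈ 325.78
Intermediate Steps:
l(K) = (3 + K)/(-1 + K)
g(s, h) = s (g(s, h) = (1*1)*s = 1*s = s)
M = 9/760 (M = ((3 + 6)/(-1 + 6))/152 = (9/5)*(1/152) = 9/760 ≈ 0.011842)
(131*M)*210 = (131*(9/760))*210 = (1179/760)*210 = 24759/76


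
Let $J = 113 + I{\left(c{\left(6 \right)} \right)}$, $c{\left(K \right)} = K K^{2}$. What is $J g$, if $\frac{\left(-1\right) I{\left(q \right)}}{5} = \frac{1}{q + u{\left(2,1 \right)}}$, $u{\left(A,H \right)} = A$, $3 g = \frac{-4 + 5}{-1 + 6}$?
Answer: $\frac{24629}{3270} \approx 7.5318$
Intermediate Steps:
$c{\left(K \right)} = K^{3}$
$g = \frac{1}{15}$ ($g = \frac{\left(-4 + 5\right) \frac{1}{-1 + 6}}{3} = \frac{1 \cdot \frac{1}{5}}{3} = \frac{1}{3} \cdot \frac{1}{5} = \frac{1}{15} \approx 0.066667$)
$I{\left(q \right)} = - \frac{5}{2 + q}$ ($I{\left(q \right)} = - \frac{5}{q + 2} = - \frac{5}{2 + q}$)
$J = \frac{24629}{218}$ ($J = 113 - \frac{5}{2 + 6^{3}} = 113 - \frac{5}{2 + 216} = 113 - \frac{5}{218} = \frac{24629}{218} \approx 112.98$)
$J g = \frac{24629}{218} \cdot \frac{1}{15} = \frac{24629}{3270}$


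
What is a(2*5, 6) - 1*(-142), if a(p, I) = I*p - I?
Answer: 196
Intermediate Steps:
a(p, I) = -I + I*p
a(2*5, 6) - 1*(-142) = 6*(-1 + 2*5) - 1*(-142) = 6*(-1 + 10) + 142 = 6*9 + 142 = 54 + 142 = 196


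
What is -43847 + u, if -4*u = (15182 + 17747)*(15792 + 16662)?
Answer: -534426577/2 ≈ -2.6721e+8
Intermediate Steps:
u = -534338883/2 (u = -(15182 + 17747)*(15792 + 16662)/4 = -32929*32454/4 = -1/4*1068677766 = -534338883/2 ≈ -2.6717e+8)
-43847 + u = -43847 - 534338883/2 = -534426577/2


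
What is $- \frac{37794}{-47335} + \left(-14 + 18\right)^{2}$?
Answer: $\frac{795154}{47335} \approx 16.798$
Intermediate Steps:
$- \frac{37794}{-47335} + \left(-14 + 18\right)^{2} = \left(-37794\right) \left(- \frac{1}{47335}\right) + 4^{2} = \frac{37794}{47335} + 16 = \frac{795154}{47335}$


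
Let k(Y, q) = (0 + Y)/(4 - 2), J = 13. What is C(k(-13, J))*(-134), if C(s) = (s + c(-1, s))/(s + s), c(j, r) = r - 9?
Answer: -2948/13 ≈ -226.77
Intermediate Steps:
c(j, r) = -9 + r
k(Y, q) = Y/2
C(s) = (-9 + 2*s)/(2*s) (C(s) = (s + (-9 + s))/(s + s) = (-9 + 2*s)/((2*s)) = (-9 + 2*s)*(1/(2*s)) = (-9 + 2*s)/(2*s))
C(k(-13, J))*(-134) = ((-9/2 + (1/2)*(-13))/(((1/2)*(-13))))*(-134) = ((-9/2 - 13/2)/(-13/2))*(-134) = -2/13*(-11)*(-134) = (22/13)*(-134) = -2948/13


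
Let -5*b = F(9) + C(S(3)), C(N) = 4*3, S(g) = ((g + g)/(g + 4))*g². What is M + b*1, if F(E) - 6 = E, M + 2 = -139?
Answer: -732/5 ≈ -146.40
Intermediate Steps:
M = -141 (M = -2 - 139 = -141)
F(E) = 6 + E
S(g) = 2*g³/(4 + g) (S(g) = ((2*g)/(4 + g))*g² = (2*g/(4 + g))*g² = 2*g³/(4 + g))
C(N) = 12
b = -27/5 (b = -((6 + 9) + 12)/5 = -(15 + 12)/5 = -⅕*27 = -27/5 ≈ -5.4000)
M + b*1 = -141 - 27/5*1 = -141 - 27/5 = -732/5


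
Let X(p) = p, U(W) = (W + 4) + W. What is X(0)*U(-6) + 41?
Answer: 41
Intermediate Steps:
U(W) = 4 + 2*W (U(W) = (4 + W) + W = 4 + 2*W)
X(0)*U(-6) + 41 = 0*(4 + 2*(-6)) + 41 = 0*(4 - 12) + 41 = 0*(-8) + 41 = 0 + 41 = 41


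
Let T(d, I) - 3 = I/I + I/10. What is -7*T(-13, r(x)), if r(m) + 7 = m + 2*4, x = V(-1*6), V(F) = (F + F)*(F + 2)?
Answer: -623/10 ≈ -62.300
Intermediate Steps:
V(F) = 2*F*(2 + F) (V(F) = (2*F)*(2 + F) = 2*F*(2 + F))
x = 48 (x = 2*(-1*6)*(2 - 1*6) = 2*(-6)*(2 - 6) = 2*(-6)*(-4) = 48)
r(m) = 1 + m (r(m) = -7 + (m + 2*4) = -7 + (m + 8) = -7 + (8 + m) = 1 + m)
T(d, I) = 4 + I/10 (T(d, I) = 3 + (I/I + I/10) = 3 + (1 + I*(⅒)) = 3 + (1 + I/10) = 4 + I/10)
-7*T(-13, r(x)) = -7*(4 + (1 + 48)/10) = -7*(4 + (⅒)*49) = -7*(4 + 49/10) = -7*89/10 = -623/10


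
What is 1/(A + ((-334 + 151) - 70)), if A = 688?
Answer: 1/435 ≈ 0.0022989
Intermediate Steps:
1/(A + ((-334 + 151) - 70)) = 1/(688 + ((-334 + 151) - 70)) = 1/(688 + (-183 - 70)) = 1/(688 - 253) = 1/435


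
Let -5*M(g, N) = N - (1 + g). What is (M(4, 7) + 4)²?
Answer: 324/25 ≈ 12.960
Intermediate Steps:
M(g, N) = ⅕ - N/5 + g/5 (M(g, N) = -(N - (1 + g))/5 = -(N + (-1 - g))/5 = -(-1 + N - g)/5 = ⅕ - N/5 + g/5)
(M(4, 7) + 4)² = ((⅕ - ⅕*7 + (⅕)*4) + 4)² = ((⅕ - 7/5 + ⅘) + 4)² = (-⅖ + 4)² = (18/5)² = 324/25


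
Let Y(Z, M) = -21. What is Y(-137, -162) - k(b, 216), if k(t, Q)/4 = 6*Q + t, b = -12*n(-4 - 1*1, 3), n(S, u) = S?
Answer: -5445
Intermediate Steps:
b = 60 (b = -12*(-4 - 1*1) = -12*(-4 - 1) = -12*(-5) = 60)
k(t, Q) = 4*t + 24*Q (k(t, Q) = 4*(6*Q + t) = 4*(t + 6*Q) = 4*t + 24*Q)
Y(-137, -162) - k(b, 216) = -21 - (4*60 + 24*216) = -21 - (240 + 5184) = -21 - 1*5424 = -21 - 5424 = -5445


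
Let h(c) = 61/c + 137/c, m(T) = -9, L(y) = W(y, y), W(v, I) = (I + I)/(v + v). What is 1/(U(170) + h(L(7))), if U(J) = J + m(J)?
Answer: 1/359 ≈ 0.0027855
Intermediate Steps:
W(v, I) = I/v (W(v, I) = (2*I)/((2*v)) = (2*I)*(1/(2*v)) = I/v)
L(y) = 1 (L(y) = y/y = 1)
h(c) = 198/c
U(J) = -9 + J (U(J) = J - 9 = -9 + J)
1/(U(170) + h(L(7))) = 1/((-9 + 170) + 198/1) = 1/(161 + 198*1) = 1/(161 + 198) = 1/359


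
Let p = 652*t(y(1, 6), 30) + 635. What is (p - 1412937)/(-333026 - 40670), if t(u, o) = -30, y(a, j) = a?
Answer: 715931/186848 ≈ 3.8316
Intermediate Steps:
p = -18925 (p = 652*(-30) + 635 = -19560 + 635 = -18925)
(p - 1412937)/(-333026 - 40670) = (-18925 - 1412937)/(-333026 - 40670) = -1431862/(-373696) = -1431862*(-1/373696) = 715931/186848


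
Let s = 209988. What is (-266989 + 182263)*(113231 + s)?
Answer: -27385052994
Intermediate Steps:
(-266989 + 182263)*(113231 + s) = (-266989 + 182263)*(113231 + 209988) = -84726*323219 = -27385052994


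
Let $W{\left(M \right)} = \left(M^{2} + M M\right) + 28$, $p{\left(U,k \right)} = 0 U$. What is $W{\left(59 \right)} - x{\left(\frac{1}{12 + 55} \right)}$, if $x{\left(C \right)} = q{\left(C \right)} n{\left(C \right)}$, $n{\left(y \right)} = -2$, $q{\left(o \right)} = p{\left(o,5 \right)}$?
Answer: $6990$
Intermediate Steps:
$p{\left(U,k \right)} = 0$
$q{\left(o \right)} = 0$
$W{\left(M \right)} = 28 + 2 M^{2}$ ($W{\left(M \right)} = \left(M^{2} + M^{2}\right) + 28 = 2 M^{2} + 28 = 28 + 2 M^{2}$)
$x{\left(C \right)} = 0$ ($x{\left(C \right)} = 0 \left(-2\right) = 0$)
$W{\left(59 \right)} - x{\left(\frac{1}{12 + 55} \right)} = \left(28 + 2 \cdot 59^{2}\right) - 0 = \left(28 + 2 \cdot 3481\right) + 0 = \left(28 + 6962\right) + 0 = 6990 + 0 = 6990$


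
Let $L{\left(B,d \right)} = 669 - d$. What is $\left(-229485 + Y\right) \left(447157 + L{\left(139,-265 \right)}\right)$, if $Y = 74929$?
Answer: $-69255152596$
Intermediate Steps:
$\left(-229485 + Y\right) \left(447157 + L{\left(139,-265 \right)}\right) = \left(-229485 + 74929\right) \left(447157 + \left(669 - -265\right)\right) = - 154556 \left(447157 + \left(669 + 265\right)\right) = - 154556 \left(447157 + 934\right) = \left(-154556\right) 448091 = -69255152596$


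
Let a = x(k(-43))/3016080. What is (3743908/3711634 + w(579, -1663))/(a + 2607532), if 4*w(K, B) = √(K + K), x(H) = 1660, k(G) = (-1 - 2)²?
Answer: 282298151016/729755970380402587 + 37701*√1158/393226255811 ≈ 3.6494e-6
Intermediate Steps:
k(G) = 9 (k(G) = (-3)² = 9)
w(K, B) = √2*√K/4 (w(K, B) = √(K + K)/4 = √(2*K)/4 = (√2*√K)/4 = √2*√K/4)
a = 83/150804 (a = 1660/3016080 = 1660*(1/3016080) = 83/150804 ≈ 0.00055038)
(3743908/3711634 + w(579, -1663))/(a + 2607532) = (3743908/3711634 + √2*√579/4)/(83/150804 + 2607532) = (3743908*(1/3711634) + √1158/4)/(393226255811/150804) = (1871954/1855817 + √1158/4)*(150804/393226255811) = 282298151016/729755970380402587 + 37701*√1158/393226255811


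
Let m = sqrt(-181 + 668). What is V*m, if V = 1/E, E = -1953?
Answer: -sqrt(487)/1953 ≈ -0.011300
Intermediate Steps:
V = -1/1953 (V = 1/(-1953) = -1/1953 ≈ -0.00051203)
m = sqrt(487) ≈ 22.068
V*m = -sqrt(487)/1953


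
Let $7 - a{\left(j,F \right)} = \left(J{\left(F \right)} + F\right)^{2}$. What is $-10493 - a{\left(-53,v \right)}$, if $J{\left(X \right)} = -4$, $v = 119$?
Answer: $2725$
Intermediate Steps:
$a{\left(j,F \right)} = 7 - \left(-4 + F\right)^{2}$
$-10493 - a{\left(-53,v \right)} = -10493 - \left(7 - \left(-4 + 119\right)^{2}\right) = -10493 - \left(7 - 115^{2}\right) = -10493 - \left(7 - 13225\right) = -10493 - -13218 = -10493 + 13218 = 2725$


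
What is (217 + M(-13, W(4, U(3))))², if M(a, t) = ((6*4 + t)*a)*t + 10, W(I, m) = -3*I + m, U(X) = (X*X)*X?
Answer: 54434884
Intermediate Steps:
U(X) = X³ (U(X) = X²*X = X³)
W(I, m) = m - 3*I
M(a, t) = 10 + a*t*(24 + t) (M(a, t) = ((24 + t)*a)*t + 10 = (a*(24 + t))*t + 10 = a*t*(24 + t) + 10 = 10 + a*t*(24 + t))
(217 + M(-13, W(4, U(3))))² = (217 + (10 - 13*(3³ - 3*4)² + 24*(-13)*(3³ - 3*4)))² = (217 + (10 - 13*(27 - 12)² + 24*(-13)*(27 - 12)))² = (217 + (10 - 13*15² + 24*(-13)*15))² = (217 + (10 - 13*225 - 4680))² = (217 + (10 - 2925 - 4680))² = (217 - 7595)² = (-7378)² = 54434884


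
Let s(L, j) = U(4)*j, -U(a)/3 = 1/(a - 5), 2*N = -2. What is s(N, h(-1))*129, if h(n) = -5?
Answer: -1935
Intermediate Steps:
N = -1 (N = (½)*(-2) = -1)
U(a) = -3/(-5 + a) (U(a) = -3/(a - 5) = -3/(-5 + a))
s(L, j) = 3*j (s(L, j) = (-3/(-5 + 4))*j = (-3/(-1))*j = (-3*(-1))*j = 3*j)
s(N, h(-1))*129 = (3*(-5))*129 = -15*129 = -1935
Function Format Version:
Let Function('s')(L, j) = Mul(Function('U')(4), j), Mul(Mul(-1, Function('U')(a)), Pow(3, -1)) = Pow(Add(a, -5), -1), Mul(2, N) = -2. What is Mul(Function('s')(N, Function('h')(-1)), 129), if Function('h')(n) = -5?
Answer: -1935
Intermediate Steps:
N = -1 (N = Mul(Rational(1, 2), -2) = -1)
Function('U')(a) = Mul(-3, Pow(Add(-5, a), -1)) (Function('U')(a) = Mul(-3, Pow(Add(a, -5), -1)) = Mul(-3, Pow(Add(-5, a), -1)))
Function('s')(L, j) = Mul(3, j) (Function('s')(L, j) = Mul(Mul(-3, Pow(Add(-5, 4), -1)), j) = Mul(Mul(-3, Pow(-1, -1)), j) = Mul(Mul(-3, -1), j) = Mul(3, j))
Mul(Function('s')(N, Function('h')(-1)), 129) = Mul(Mul(3, -5), 129) = Mul(-15, 129) = -1935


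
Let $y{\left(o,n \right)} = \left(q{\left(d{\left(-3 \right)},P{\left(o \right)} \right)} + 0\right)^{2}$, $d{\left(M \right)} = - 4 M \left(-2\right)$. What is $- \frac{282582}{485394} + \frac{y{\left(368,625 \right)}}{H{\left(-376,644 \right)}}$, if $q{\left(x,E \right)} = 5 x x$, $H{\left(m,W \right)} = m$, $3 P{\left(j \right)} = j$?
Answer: $- \frac{83878296759}{3802253} \approx -22060.0$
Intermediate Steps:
$P{\left(j \right)} = \frac{j}{3}$
$d{\left(M \right)} = 8 M$
$q{\left(x,E \right)} = 5 x^{2}$
$y{\left(o,n \right)} = 8294400$ ($y{\left(o,n \right)} = \left(5 \left(8 \left(-3\right)\right)^{2} + 0\right)^{2} = \left(5 \left(-24\right)^{2} + 0\right)^{2} = \left(5 \cdot 576 + 0\right)^{2} = \left(2880 + 0\right)^{2} = 2880^{2} = 8294400$)
$- \frac{282582}{485394} + \frac{y{\left(368,625 \right)}}{H{\left(-376,644 \right)}} = - \frac{282582}{485394} + \frac{8294400}{-376} = \left(-282582\right) \frac{1}{485394} + 8294400 \left(- \frac{1}{376}\right) = - \frac{47097}{80899} - \frac{1036800}{47} = - \frac{83878296759}{3802253}$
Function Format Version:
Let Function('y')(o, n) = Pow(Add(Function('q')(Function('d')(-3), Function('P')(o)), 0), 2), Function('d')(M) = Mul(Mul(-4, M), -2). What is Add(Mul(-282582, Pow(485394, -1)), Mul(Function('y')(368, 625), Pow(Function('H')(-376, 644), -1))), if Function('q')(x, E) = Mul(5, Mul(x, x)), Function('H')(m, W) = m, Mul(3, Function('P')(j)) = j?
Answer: Rational(-83878296759, 3802253) ≈ -22060.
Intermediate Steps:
Function('P')(j) = Mul(Rational(1, 3), j)
Function('d')(M) = Mul(8, M)
Function('q')(x, E) = Mul(5, Pow(x, 2))
Function('y')(o, n) = 8294400 (Function('y')(o, n) = Pow(Add(Mul(5, Pow(Mul(8, -3), 2)), 0), 2) = Pow(Add(Mul(5, Pow(-24, 2)), 0), 2) = Pow(Add(Mul(5, 576), 0), 2) = Pow(Add(2880, 0), 2) = Pow(2880, 2) = 8294400)
Add(Mul(-282582, Pow(485394, -1)), Mul(Function('y')(368, 625), Pow(Function('H')(-376, 644), -1))) = Add(Mul(-282582, Pow(485394, -1)), Mul(8294400, Pow(-376, -1))) = Add(Mul(-282582, Rational(1, 485394)), Mul(8294400, Rational(-1, 376))) = Add(Rational(-47097, 80899), Rational(-1036800, 47)) = Rational(-83878296759, 3802253)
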